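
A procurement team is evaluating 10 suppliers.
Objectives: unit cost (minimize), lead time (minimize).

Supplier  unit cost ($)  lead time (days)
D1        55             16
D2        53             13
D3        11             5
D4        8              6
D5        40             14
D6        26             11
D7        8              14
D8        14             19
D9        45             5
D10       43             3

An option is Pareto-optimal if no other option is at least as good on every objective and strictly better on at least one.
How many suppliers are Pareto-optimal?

D1: dominated by D2 (unit cost 53≤55, lead time 13≤16).
D2: dominated by D3 (unit cost 11≤53, lead time 5≤13).
D3: not dominated.
D4: not dominated.
D5: dominated by D3 (unit cost 11≤40, lead time 5≤14).
D6: dominated by D3 (unit cost 11≤26, lead time 5≤11).
D7: dominated by D4 (unit cost 8≤8, lead time 6≤14).
D8: dominated by D3 (unit cost 11≤14, lead time 5≤19).
D9: dominated by D3 (unit cost 11≤45, lead time 5≤5).
D10: not dominated (best lead time).
Pareto-optimal: D3, D4, D10 → 3.

3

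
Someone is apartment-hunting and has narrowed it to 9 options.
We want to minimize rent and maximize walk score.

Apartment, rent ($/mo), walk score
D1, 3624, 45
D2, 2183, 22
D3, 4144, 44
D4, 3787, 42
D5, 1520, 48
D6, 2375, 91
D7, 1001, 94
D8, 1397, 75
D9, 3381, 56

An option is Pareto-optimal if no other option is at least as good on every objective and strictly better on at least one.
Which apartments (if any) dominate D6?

D7

D7: rent 1001≤2375, walk score 94≥91 — dominates D6.
Others (D1, D2, D3, D4, D5, D8, D9) are each worse than D6 on at least one objective.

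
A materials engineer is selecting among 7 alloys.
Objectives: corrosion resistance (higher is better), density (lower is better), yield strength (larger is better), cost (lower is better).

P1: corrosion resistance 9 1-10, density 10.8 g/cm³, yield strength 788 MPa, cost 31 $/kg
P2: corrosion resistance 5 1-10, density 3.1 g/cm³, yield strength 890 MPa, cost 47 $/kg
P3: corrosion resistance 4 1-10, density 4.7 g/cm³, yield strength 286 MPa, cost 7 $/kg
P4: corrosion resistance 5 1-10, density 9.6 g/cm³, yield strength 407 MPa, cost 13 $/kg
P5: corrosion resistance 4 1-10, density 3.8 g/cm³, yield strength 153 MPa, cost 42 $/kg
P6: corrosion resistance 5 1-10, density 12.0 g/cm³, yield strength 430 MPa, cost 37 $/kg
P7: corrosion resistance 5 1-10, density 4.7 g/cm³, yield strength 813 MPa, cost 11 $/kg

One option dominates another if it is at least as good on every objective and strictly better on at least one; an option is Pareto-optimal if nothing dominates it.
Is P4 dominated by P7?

Yes

P7 vs P4: corrosion resistance 5≥5, density 4.7≤9.6, yield strength 813≥407, cost 11≤13 — P7 is at least as good on every objective with at least one strict improvement.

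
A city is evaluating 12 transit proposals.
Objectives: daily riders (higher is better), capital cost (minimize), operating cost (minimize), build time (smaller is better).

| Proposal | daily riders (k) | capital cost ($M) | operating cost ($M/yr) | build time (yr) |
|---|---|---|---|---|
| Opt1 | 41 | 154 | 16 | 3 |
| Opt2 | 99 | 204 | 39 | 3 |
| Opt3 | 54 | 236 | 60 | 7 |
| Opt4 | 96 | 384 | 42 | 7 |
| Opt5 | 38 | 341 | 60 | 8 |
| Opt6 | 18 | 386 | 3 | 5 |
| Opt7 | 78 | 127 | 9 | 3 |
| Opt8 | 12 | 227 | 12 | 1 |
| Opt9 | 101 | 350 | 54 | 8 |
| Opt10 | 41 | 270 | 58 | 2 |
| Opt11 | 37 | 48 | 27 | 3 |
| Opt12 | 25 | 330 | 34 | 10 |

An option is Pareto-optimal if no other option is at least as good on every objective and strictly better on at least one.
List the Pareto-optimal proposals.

Opt2, Opt6, Opt7, Opt8, Opt9, Opt10, Opt11

Opt1: dominated by Opt7 (daily riders 78≥41, capital cost 127≤154, operating cost 9≤16, build time 3≤3).
Opt2: not dominated.
Opt3: dominated by Opt2 (daily riders 99≥54, capital cost 204≤236, operating cost 39≤60, build time 3≤7).
Opt4: dominated by Opt2 (daily riders 99≥96, capital cost 204≤384, operating cost 39≤42, build time 3≤7).
Opt5: dominated by Opt1 (daily riders 41≥38, capital cost 154≤341, operating cost 16≤60, build time 3≤8).
Opt6: not dominated (best operating cost).
Opt7: not dominated.
Opt8: not dominated (best build time).
Opt9: not dominated (best daily riders).
Opt10: not dominated.
Opt11: not dominated (best capital cost).
Opt12: dominated by Opt1 (daily riders 41≥25, capital cost 154≤330, operating cost 16≤34, build time 3≤10).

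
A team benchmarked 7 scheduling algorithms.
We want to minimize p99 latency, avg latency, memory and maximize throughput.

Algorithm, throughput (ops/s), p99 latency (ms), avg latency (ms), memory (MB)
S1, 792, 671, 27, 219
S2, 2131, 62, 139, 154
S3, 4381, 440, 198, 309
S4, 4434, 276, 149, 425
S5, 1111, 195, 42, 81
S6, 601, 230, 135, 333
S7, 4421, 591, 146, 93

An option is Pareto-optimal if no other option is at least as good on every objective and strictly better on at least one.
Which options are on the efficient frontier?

S1: not dominated (best avg latency).
S2: not dominated (best p99 latency).
S3: not dominated.
S4: not dominated (best throughput).
S5: not dominated (best memory).
S6: dominated by S5 (throughput 1111≥601, p99 latency 195≤230, avg latency 42≤135, memory 81≤333).
S7: not dominated.

S1, S2, S3, S4, S5, S7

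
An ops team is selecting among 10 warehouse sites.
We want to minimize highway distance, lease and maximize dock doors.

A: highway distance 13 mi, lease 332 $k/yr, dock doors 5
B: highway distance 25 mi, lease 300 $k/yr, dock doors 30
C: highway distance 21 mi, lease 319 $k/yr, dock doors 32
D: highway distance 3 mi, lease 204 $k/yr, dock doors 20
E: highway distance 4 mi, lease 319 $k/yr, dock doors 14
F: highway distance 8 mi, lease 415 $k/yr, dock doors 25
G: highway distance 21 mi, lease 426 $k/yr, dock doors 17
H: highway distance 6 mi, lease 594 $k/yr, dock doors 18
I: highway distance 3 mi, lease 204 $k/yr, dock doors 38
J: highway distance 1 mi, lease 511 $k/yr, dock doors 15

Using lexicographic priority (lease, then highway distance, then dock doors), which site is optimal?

I

First minimize lease: best is 204, kept {D, I}.
Then minimize highway distance: best is 3, kept {D, I}.
Then maximize dock doors: best is 38, kept {I}.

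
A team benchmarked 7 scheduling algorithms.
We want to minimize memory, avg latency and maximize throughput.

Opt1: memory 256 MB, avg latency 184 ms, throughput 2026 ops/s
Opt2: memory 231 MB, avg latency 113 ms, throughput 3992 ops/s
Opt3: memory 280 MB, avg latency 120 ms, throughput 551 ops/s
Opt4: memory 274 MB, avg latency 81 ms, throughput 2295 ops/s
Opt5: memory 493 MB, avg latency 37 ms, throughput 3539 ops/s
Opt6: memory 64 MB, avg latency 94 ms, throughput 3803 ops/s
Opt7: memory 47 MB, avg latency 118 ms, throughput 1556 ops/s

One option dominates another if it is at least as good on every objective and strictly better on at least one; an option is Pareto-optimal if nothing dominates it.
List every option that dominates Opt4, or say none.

Opt1: worse on avg latency (184 vs 81).
Opt2: worse on avg latency (113 vs 81).
Opt3: worse on memory (280 vs 274).
Opt5: worse on memory (493 vs 274).
Opt6: worse on avg latency (94 vs 81).
Opt7: worse on avg latency (118 vs 81).
No option dominates Opt4.

none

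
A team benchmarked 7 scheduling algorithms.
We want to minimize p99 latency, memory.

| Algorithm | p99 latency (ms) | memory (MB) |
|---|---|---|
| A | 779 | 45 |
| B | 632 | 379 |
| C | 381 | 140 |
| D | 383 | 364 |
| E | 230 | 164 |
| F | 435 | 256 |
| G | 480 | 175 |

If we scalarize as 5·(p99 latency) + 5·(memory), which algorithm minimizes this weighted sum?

A: 5·779 + 5·45 = 4120
B: 5·632 + 5·379 = 5055
C: 5·381 + 5·140 = 2605
D: 5·383 + 5·364 = 3735
E: 5·230 + 5·164 = 1970
F: 5·435 + 5·256 = 3455
G: 5·480 + 5·175 = 3275
Lowest: E at 1970.

E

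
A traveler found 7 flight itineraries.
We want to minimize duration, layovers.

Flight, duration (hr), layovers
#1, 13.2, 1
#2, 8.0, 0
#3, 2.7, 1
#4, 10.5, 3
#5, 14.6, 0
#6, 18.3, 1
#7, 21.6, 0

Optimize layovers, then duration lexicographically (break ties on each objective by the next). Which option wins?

#2

First minimize layovers: best is 0, kept {#2, #5, #7}.
Then minimize duration: best is 8.0, kept {#2}.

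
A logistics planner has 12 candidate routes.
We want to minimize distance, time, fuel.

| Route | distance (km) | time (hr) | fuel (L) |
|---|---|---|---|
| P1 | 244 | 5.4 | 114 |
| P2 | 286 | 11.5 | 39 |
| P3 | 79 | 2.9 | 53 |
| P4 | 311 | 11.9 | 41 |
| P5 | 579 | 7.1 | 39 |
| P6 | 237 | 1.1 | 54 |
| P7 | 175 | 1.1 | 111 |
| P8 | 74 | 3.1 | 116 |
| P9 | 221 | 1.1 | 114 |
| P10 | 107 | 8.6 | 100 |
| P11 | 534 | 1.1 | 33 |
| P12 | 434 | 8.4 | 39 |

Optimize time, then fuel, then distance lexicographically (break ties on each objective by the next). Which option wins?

First minimize time: best is 1.1, kept {P6, P7, P9, P11}.
Then minimize fuel: best is 33, kept {P11}.

P11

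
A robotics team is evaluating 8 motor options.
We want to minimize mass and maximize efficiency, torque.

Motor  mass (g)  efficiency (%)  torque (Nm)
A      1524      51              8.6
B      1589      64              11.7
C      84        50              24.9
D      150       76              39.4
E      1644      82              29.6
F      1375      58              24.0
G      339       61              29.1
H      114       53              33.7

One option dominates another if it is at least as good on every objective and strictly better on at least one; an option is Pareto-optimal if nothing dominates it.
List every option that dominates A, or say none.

D, F, G, H

D: mass 150≤1524, efficiency 76≥51, torque 39.4≥8.6 — dominates A.
F: mass 1375≤1524, efficiency 58≥51, torque 24.0≥8.6 — dominates A.
G: mass 339≤1524, efficiency 61≥51, torque 29.1≥8.6 — dominates A.
H: mass 114≤1524, efficiency 53≥51, torque 33.7≥8.6 — dominates A.
Others (B, C, E) are each worse than A on at least one objective.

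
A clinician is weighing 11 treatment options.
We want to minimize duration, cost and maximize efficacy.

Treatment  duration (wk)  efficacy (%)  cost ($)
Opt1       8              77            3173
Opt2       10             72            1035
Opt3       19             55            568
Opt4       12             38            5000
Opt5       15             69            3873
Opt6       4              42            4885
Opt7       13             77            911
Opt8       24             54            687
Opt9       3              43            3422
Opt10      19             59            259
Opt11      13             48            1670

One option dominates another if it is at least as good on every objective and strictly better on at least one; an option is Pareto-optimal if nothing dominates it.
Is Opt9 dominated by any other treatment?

Opt1: worse on duration (8 vs 3).
Opt2: worse on duration (10 vs 3).
Opt3: worse on duration (19 vs 3).
Opt4: worse on duration (12 vs 3).
Opt5: worse on duration (15 vs 3).
Opt6: worse on duration (4 vs 3).
Opt7: worse on duration (13 vs 3).
Opt8: worse on duration (24 vs 3).
Opt10: worse on duration (19 vs 3).
Opt11: worse on duration (13 vs 3).
No option is at least as good as Opt9 on every objective and strictly better on one.

No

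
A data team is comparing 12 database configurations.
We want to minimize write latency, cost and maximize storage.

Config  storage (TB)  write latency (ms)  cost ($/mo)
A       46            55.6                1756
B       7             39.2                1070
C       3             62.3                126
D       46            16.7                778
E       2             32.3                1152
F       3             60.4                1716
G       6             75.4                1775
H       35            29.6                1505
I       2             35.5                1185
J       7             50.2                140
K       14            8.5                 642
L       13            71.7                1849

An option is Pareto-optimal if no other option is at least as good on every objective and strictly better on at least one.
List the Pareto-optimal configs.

C, D, J, K

A: dominated by D (storage 46≥46, write latency 16.7≤55.6, cost 778≤1756).
B: dominated by D (storage 46≥7, write latency 16.7≤39.2, cost 778≤1070).
C: not dominated (best cost).
D: not dominated.
E: dominated by D (storage 46≥2, write latency 16.7≤32.3, cost 778≤1152).
F: dominated by B (storage 7≥3, write latency 39.2≤60.4, cost 1070≤1716).
G: dominated by A (storage 46≥6, write latency 55.6≤75.4, cost 1756≤1775).
H: dominated by D (storage 46≥35, write latency 16.7≤29.6, cost 778≤1505).
I: dominated by D (storage 46≥2, write latency 16.7≤35.5, cost 778≤1185).
J: not dominated.
K: not dominated (best write latency).
L: dominated by A (storage 46≥13, write latency 55.6≤71.7, cost 1756≤1849).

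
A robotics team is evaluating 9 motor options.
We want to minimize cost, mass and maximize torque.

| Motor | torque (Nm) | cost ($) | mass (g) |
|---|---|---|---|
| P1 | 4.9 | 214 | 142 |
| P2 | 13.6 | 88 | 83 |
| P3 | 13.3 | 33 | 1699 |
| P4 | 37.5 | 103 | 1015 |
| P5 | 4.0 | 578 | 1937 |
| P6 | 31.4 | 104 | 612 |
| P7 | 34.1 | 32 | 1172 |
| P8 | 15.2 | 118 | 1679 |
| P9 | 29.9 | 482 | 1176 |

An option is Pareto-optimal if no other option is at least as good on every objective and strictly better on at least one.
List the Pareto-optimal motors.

P2, P4, P6, P7

P1: dominated by P2 (torque 13.6≥4.9, cost 88≤214, mass 83≤142).
P2: not dominated (best mass).
P3: dominated by P7 (torque 34.1≥13.3, cost 32≤33, mass 1172≤1699).
P4: not dominated (best torque).
P5: dominated by P1 (torque 4.9≥4.0, cost 214≤578, mass 142≤1937).
P6: not dominated.
P7: not dominated (best cost).
P8: dominated by P4 (torque 37.5≥15.2, cost 103≤118, mass 1015≤1679).
P9: dominated by P4 (torque 37.5≥29.9, cost 103≤482, mass 1015≤1176).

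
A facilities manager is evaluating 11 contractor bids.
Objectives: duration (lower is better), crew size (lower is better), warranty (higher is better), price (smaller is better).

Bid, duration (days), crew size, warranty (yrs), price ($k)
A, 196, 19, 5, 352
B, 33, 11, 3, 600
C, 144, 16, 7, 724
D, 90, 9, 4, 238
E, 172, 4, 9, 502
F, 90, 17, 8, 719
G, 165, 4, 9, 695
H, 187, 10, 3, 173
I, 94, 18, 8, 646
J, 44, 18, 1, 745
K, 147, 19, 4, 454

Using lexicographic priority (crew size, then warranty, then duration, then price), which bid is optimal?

First minimize crew size: best is 4, kept {E, G}.
Then maximize warranty: best is 9, kept {E, G}.
Then minimize duration: best is 165, kept {G}.

G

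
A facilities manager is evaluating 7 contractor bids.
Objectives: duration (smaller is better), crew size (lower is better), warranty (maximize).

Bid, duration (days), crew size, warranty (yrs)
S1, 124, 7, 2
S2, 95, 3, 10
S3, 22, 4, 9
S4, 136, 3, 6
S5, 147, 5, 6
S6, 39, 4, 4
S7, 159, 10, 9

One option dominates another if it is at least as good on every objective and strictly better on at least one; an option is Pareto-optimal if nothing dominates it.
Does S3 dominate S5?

Yes

S3 vs S5: duration 22≤147, crew size 4≤5, warranty 9≥6 — S3 is at least as good on every objective with at least one strict improvement.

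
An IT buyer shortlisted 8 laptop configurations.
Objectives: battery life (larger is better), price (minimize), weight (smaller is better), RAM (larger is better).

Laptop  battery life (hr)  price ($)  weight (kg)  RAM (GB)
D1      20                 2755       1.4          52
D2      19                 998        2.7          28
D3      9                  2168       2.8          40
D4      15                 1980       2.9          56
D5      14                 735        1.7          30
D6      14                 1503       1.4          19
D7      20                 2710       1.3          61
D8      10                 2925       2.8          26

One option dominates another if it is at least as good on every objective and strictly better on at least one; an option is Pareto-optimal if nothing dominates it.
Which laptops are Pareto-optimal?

D2, D3, D4, D5, D6, D7

D1: dominated by D7 (battery life 20≥20, price 2710≤2755, weight 1.3≤1.4, RAM 61≥52).
D2: not dominated.
D3: not dominated.
D4: not dominated.
D5: not dominated (best price).
D6: not dominated.
D7: not dominated (best weight).
D8: dominated by D1 (battery life 20≥10, price 2755≤2925, weight 1.4≤2.8, RAM 52≥26).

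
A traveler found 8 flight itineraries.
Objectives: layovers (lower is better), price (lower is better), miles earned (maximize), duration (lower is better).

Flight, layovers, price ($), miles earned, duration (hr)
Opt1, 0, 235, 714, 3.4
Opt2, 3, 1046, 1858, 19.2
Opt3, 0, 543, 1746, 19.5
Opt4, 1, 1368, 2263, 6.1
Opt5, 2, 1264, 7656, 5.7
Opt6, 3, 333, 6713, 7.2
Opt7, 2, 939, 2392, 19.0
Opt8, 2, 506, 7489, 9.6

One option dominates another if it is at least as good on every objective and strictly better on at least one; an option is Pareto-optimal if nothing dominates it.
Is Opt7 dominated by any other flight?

Yes

Opt8 vs Opt7: layovers 2≤2, price 506≤939, miles earned 7489≥2392, duration 9.6≤19.0 — Opt8 is at least as good on every objective and strictly better on at least one, so Opt8 dominates Opt7.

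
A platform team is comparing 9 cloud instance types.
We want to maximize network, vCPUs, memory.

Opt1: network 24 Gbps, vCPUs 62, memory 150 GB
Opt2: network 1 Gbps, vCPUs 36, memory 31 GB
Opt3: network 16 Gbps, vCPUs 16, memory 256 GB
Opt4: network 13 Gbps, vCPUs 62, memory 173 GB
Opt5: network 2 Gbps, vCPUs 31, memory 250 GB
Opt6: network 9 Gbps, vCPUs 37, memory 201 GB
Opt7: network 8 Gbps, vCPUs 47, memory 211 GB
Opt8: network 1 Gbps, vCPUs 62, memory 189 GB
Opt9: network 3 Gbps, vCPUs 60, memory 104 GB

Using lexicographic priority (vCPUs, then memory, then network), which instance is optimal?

Opt8

First maximize vCPUs: best is 62, kept {Opt1, Opt4, Opt8}.
Then maximize memory: best is 189, kept {Opt8}.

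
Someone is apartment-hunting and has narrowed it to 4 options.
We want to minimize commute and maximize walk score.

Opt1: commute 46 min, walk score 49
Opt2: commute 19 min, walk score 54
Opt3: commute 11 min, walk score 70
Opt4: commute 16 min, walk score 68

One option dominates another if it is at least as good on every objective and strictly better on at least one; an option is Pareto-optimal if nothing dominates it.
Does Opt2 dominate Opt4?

No

Opt2 vs Opt4: Opt2 is worse on commute (19 vs 16), so it does not dominate Opt4.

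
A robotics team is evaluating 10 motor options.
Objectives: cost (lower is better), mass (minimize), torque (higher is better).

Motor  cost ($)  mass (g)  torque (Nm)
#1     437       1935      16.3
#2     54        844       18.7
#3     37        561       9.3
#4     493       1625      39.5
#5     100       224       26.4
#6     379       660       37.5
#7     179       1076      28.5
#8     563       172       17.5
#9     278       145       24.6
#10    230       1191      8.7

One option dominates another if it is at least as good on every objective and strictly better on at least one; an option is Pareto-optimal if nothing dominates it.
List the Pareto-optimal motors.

#1: dominated by #2 (cost 54≤437, mass 844≤1935, torque 18.7≥16.3).
#2: not dominated.
#3: not dominated (best cost).
#4: not dominated (best torque).
#5: not dominated.
#6: not dominated.
#7: not dominated.
#8: dominated by #9 (cost 278≤563, mass 145≤172, torque 24.6≥17.5).
#9: not dominated (best mass).
#10: dominated by #2 (cost 54≤230, mass 844≤1191, torque 18.7≥8.7).

#2, #3, #4, #5, #6, #7, #9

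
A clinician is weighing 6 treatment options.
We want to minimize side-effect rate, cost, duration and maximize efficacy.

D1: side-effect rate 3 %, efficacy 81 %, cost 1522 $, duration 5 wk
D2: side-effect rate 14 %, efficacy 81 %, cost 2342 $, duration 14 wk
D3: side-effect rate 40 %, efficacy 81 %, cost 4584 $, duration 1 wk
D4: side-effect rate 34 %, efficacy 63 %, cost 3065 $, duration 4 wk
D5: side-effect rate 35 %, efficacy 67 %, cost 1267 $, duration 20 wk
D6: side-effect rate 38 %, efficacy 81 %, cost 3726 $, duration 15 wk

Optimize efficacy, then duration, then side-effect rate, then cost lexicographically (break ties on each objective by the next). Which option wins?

D3

First maximize efficacy: best is 81, kept {D1, D2, D3, D6}.
Then minimize duration: best is 1, kept {D3}.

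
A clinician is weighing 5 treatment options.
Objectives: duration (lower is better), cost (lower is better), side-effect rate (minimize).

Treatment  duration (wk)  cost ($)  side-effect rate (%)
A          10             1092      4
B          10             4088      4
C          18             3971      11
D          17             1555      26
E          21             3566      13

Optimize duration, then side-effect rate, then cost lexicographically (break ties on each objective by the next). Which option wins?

First minimize duration: best is 10, kept {A, B}.
Then minimize side-effect rate: best is 4, kept {A, B}.
Then minimize cost: best is 1092, kept {A}.

A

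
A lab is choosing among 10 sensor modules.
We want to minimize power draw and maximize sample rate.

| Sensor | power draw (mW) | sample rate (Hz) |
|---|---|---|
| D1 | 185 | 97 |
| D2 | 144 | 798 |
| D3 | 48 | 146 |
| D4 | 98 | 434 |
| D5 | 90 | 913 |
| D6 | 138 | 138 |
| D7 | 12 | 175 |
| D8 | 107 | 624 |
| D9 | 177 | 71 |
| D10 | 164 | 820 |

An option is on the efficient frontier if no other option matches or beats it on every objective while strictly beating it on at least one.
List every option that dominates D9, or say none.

D2: power draw 144≤177, sample rate 798≥71 — dominates D9.
D3: power draw 48≤177, sample rate 146≥71 — dominates D9.
D4: power draw 98≤177, sample rate 434≥71 — dominates D9.
D5: power draw 90≤177, sample rate 913≥71 — dominates D9.
D6: power draw 138≤177, sample rate 138≥71 — dominates D9.
D7: power draw 12≤177, sample rate 175≥71 — dominates D9.
D8: power draw 107≤177, sample rate 624≥71 — dominates D9.
D10: power draw 164≤177, sample rate 820≥71 — dominates D9.
Others (D1) are each worse than D9 on at least one objective.

D2, D3, D4, D5, D6, D7, D8, D10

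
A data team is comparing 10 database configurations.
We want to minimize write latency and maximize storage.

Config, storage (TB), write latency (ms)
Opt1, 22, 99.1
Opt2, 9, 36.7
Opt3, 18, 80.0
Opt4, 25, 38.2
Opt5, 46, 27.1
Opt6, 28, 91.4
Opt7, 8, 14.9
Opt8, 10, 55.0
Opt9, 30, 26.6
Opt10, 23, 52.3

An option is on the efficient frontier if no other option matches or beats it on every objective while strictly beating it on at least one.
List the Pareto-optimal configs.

Opt1: dominated by Opt4 (storage 25≥22, write latency 38.2≤99.1).
Opt2: dominated by Opt5 (storage 46≥9, write latency 27.1≤36.7).
Opt3: dominated by Opt4 (storage 25≥18, write latency 38.2≤80.0).
Opt4: dominated by Opt5 (storage 46≥25, write latency 27.1≤38.2).
Opt5: not dominated (best storage).
Opt6: dominated by Opt5 (storage 46≥28, write latency 27.1≤91.4).
Opt7: not dominated (best write latency).
Opt8: dominated by Opt4 (storage 25≥10, write latency 38.2≤55.0).
Opt9: not dominated.
Opt10: dominated by Opt4 (storage 25≥23, write latency 38.2≤52.3).

Opt5, Opt7, Opt9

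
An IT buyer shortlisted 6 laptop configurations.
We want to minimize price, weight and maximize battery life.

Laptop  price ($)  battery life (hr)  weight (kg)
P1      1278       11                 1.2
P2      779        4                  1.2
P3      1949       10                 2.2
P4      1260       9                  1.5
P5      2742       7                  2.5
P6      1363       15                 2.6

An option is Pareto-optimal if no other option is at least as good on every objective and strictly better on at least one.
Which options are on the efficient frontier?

P1: not dominated.
P2: not dominated (best price).
P3: dominated by P1 (price 1278≤1949, battery life 11≥10, weight 1.2≤2.2).
P4: not dominated.
P5: dominated by P1 (price 1278≤2742, battery life 11≥7, weight 1.2≤2.5).
P6: not dominated (best battery life).

P1, P2, P4, P6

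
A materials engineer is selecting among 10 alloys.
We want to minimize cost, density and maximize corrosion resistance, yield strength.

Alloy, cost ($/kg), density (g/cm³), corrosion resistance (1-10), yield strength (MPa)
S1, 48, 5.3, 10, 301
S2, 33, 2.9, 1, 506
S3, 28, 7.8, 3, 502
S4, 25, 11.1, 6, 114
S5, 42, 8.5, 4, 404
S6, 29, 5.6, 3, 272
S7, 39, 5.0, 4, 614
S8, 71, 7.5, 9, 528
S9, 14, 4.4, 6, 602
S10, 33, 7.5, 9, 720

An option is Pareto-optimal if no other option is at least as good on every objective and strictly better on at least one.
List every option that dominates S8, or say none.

S10: cost 33≤71, density 7.5≤7.5, corrosion resistance 9≥9, yield strength 720≥528 — dominates S8.
Others (S1, S2, S3, S4, S5, S6, S7, S9) are each worse than S8 on at least one objective.

S10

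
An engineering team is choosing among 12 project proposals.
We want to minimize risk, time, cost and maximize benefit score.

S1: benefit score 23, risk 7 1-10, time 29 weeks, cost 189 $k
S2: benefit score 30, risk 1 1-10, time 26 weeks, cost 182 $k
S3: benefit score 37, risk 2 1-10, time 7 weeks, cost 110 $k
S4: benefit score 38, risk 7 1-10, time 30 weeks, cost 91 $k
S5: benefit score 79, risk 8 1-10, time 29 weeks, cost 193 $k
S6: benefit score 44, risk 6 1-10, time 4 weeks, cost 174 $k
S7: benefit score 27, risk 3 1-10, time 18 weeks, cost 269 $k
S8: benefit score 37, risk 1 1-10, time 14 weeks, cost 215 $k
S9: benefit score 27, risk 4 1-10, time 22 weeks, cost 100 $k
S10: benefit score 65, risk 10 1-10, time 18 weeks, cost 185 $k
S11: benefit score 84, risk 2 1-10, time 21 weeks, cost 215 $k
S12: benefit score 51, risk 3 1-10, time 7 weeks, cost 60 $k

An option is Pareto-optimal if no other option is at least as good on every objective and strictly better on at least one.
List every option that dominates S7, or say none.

S3: benefit score 37≥27, risk 2≤3, time 7≤18, cost 110≤269 — dominates S7.
S8: benefit score 37≥27, risk 1≤3, time 14≤18, cost 215≤269 — dominates S7.
S12: benefit score 51≥27, risk 3≤3, time 7≤18, cost 60≤269 — dominates S7.
Others (S1, S2, S4, S5, S6, S9, S10, S11) are each worse than S7 on at least one objective.

S3, S8, S12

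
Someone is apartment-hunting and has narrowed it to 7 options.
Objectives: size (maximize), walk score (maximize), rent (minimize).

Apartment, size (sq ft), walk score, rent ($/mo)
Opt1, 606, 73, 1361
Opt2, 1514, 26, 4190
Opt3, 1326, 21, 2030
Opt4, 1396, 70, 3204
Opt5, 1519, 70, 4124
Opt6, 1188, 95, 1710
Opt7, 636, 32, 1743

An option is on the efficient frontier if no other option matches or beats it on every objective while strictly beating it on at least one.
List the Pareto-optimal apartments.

Opt1, Opt3, Opt4, Opt5, Opt6

Opt1: not dominated (best rent).
Opt2: dominated by Opt5 (size 1519≥1514, walk score 70≥26, rent 4124≤4190).
Opt3: not dominated.
Opt4: not dominated.
Opt5: not dominated (best size).
Opt6: not dominated (best walk score).
Opt7: dominated by Opt6 (size 1188≥636, walk score 95≥32, rent 1710≤1743).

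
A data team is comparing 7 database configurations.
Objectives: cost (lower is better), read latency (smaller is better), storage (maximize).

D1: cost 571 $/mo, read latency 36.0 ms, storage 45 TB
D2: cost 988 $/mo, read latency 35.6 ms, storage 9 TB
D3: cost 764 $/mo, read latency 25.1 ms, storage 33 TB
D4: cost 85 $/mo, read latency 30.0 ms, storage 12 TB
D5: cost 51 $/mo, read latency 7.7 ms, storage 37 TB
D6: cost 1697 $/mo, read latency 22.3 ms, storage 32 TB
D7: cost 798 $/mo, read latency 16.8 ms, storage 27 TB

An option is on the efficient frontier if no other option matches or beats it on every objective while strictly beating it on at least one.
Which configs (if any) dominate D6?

D5

D5: cost 51≤1697, read latency 7.7≤22.3, storage 37≥32 — dominates D6.
Others (D1, D2, D3, D4, D7) are each worse than D6 on at least one objective.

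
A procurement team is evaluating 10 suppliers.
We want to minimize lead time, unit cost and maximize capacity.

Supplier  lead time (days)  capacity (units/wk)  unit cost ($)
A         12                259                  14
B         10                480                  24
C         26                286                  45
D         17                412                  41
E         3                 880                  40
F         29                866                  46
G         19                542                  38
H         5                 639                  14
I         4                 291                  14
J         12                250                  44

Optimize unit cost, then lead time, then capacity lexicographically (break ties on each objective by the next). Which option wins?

I

First minimize unit cost: best is 14, kept {A, H, I}.
Then minimize lead time: best is 4, kept {I}.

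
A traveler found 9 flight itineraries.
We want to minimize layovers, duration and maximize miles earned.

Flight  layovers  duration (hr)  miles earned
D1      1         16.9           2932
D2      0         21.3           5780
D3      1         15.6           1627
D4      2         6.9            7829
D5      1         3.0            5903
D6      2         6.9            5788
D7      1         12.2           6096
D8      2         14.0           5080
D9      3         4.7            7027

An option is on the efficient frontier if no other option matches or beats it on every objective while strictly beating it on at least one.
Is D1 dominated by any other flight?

Yes

D5 vs D1: layovers 1≤1, duration 3.0≤16.9, miles earned 5903≥2932 — D5 is at least as good on every objective and strictly better on at least one, so D5 dominates D1.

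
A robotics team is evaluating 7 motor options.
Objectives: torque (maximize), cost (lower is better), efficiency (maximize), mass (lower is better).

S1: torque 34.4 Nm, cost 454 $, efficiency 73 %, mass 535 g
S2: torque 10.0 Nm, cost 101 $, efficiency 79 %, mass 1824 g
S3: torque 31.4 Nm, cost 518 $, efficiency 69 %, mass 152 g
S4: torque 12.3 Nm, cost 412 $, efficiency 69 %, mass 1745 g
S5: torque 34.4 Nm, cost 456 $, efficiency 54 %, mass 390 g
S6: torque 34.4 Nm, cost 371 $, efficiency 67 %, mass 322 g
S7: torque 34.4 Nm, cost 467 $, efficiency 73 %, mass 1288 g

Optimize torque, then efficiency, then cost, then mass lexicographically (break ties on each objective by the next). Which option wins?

First maximize torque: best is 34.4, kept {S1, S5, S6, S7}.
Then maximize efficiency: best is 73, kept {S1, S7}.
Then minimize cost: best is 454, kept {S1}.

S1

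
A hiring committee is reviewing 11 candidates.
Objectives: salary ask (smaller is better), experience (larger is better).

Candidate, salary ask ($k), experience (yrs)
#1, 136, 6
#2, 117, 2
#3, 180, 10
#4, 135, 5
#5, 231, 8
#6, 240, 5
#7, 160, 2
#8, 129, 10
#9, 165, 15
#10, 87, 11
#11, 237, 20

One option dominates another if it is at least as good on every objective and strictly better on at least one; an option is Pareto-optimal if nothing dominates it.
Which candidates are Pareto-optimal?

#1: dominated by #8 (salary ask 129≤136, experience 10≥6).
#2: dominated by #10 (salary ask 87≤117, experience 11≥2).
#3: dominated by #8 (salary ask 129≤180, experience 10≥10).
#4: dominated by #8 (salary ask 129≤135, experience 10≥5).
#5: dominated by #3 (salary ask 180≤231, experience 10≥8).
#6: dominated by #1 (salary ask 136≤240, experience 6≥5).
#7: dominated by #1 (salary ask 136≤160, experience 6≥2).
#8: dominated by #10 (salary ask 87≤129, experience 11≥10).
#9: not dominated.
#10: not dominated (best salary ask).
#11: not dominated (best experience).

#9, #10, #11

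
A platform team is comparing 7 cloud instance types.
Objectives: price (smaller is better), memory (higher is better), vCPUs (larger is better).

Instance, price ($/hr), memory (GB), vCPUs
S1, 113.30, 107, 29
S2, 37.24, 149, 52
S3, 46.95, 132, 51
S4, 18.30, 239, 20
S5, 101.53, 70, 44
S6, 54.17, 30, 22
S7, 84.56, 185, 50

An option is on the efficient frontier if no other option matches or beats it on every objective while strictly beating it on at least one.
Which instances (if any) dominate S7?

S1: worse on price (113.30 vs 84.56).
S2: worse on memory (149 vs 185).
S3: worse on memory (132 vs 185).
S4: worse on vCPUs (20 vs 50).
S5: worse on price (101.53 vs 84.56).
S6: worse on memory (30 vs 185).
No option dominates S7.

none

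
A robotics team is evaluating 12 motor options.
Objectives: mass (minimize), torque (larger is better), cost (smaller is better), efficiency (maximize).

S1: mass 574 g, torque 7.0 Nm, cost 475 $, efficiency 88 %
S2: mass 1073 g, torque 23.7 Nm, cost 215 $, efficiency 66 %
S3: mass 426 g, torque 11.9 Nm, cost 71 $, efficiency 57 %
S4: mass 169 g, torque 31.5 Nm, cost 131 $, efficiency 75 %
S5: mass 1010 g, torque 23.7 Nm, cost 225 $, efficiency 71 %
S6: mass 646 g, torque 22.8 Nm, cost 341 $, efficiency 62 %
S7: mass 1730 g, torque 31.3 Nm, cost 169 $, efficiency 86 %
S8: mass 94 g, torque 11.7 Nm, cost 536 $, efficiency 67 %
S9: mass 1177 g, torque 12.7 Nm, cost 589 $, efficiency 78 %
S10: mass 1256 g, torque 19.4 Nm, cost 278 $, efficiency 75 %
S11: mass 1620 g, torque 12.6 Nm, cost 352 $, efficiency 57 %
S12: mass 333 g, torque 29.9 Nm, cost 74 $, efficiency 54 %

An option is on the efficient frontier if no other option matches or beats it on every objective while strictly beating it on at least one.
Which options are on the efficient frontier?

S1: not dominated (best efficiency).
S2: dominated by S4 (mass 169≤1073, torque 31.5≥23.7, cost 131≤215, efficiency 75≥66).
S3: not dominated (best cost).
S4: not dominated (best torque).
S5: dominated by S4 (mass 169≤1010, torque 31.5≥23.7, cost 131≤225, efficiency 75≥71).
S6: dominated by S4 (mass 169≤646, torque 31.5≥22.8, cost 131≤341, efficiency 75≥62).
S7: not dominated.
S8: not dominated (best mass).
S9: not dominated.
S10: dominated by S4 (mass 169≤1256, torque 31.5≥19.4, cost 131≤278, efficiency 75≥75).
S11: dominated by S2 (mass 1073≤1620, torque 23.7≥12.6, cost 215≤352, efficiency 66≥57).
S12: not dominated.

S1, S3, S4, S7, S8, S9, S12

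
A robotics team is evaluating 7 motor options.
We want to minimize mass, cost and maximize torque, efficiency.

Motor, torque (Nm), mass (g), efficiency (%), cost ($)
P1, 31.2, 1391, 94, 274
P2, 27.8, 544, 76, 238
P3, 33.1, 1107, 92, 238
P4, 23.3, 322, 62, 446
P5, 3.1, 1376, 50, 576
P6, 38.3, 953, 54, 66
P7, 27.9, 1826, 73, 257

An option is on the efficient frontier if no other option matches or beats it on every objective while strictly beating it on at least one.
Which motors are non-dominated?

P1, P2, P3, P4, P6

P1: not dominated (best efficiency).
P2: not dominated.
P3: not dominated.
P4: not dominated (best mass).
P5: dominated by P2 (torque 27.8≥3.1, mass 544≤1376, efficiency 76≥50, cost 238≤576).
P6: not dominated (best torque).
P7: dominated by P3 (torque 33.1≥27.9, mass 1107≤1826, efficiency 92≥73, cost 238≤257).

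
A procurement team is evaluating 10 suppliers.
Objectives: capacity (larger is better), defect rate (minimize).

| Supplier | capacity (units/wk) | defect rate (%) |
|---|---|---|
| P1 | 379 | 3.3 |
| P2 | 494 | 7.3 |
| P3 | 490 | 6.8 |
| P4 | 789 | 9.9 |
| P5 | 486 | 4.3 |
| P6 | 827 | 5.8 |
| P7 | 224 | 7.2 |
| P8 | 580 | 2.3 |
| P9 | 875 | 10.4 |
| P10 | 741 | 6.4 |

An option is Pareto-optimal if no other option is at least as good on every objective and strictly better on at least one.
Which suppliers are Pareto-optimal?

P1: dominated by P8 (capacity 580≥379, defect rate 2.3≤3.3).
P2: dominated by P6 (capacity 827≥494, defect rate 5.8≤7.3).
P3: dominated by P6 (capacity 827≥490, defect rate 5.8≤6.8).
P4: dominated by P6 (capacity 827≥789, defect rate 5.8≤9.9).
P5: dominated by P8 (capacity 580≥486, defect rate 2.3≤4.3).
P6: not dominated.
P7: dominated by P1 (capacity 379≥224, defect rate 3.3≤7.2).
P8: not dominated (best defect rate).
P9: not dominated (best capacity).
P10: dominated by P6 (capacity 827≥741, defect rate 5.8≤6.4).

P6, P8, P9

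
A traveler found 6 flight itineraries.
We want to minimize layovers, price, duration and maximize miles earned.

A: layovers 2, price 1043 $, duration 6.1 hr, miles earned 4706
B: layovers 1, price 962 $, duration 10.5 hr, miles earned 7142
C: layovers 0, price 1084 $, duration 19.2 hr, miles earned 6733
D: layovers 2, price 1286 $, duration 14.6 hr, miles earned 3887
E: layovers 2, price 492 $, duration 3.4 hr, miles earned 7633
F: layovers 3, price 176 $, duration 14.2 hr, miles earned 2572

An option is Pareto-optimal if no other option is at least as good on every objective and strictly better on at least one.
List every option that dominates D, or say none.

A: layovers 2≤2, price 1043≤1286, duration 6.1≤14.6, miles earned 4706≥3887 — dominates D.
B: layovers 1≤2, price 962≤1286, duration 10.5≤14.6, miles earned 7142≥3887 — dominates D.
E: layovers 2≤2, price 492≤1286, duration 3.4≤14.6, miles earned 7633≥3887 — dominates D.
Others (C, F) are each worse than D on at least one objective.

A, B, E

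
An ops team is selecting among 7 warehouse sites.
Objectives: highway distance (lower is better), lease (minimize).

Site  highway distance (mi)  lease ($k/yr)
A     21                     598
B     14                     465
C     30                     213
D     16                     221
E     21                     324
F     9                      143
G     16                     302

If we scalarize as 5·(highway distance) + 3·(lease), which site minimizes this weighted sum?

F

A: 5·21 + 3·598 = 1899
B: 5·14 + 3·465 = 1465
C: 5·30 + 3·213 = 789
D: 5·16 + 3·221 = 743
E: 5·21 + 3·324 = 1077
F: 5·9 + 3·143 = 474
G: 5·16 + 3·302 = 986
Lowest: F at 474.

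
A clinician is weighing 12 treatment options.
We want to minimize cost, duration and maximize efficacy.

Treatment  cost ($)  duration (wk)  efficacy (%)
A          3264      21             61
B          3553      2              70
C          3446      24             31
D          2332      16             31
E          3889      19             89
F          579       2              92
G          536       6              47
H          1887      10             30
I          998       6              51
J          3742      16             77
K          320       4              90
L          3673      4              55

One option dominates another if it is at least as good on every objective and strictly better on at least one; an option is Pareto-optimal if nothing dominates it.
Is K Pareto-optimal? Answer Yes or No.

Yes

A: worse on cost (3264 vs 320).
B: worse on cost (3553 vs 320).
C: worse on cost (3446 vs 320).
D: worse on cost (2332 vs 320).
E: worse on cost (3889 vs 320).
F: worse on cost (579 vs 320).
G: worse on cost (536 vs 320).
H: worse on cost (1887 vs 320).
I: worse on cost (998 vs 320).
J: worse on cost (3742 vs 320).
L: worse on cost (3673 vs 320).
No option is at least as good as K on every objective and strictly better on one.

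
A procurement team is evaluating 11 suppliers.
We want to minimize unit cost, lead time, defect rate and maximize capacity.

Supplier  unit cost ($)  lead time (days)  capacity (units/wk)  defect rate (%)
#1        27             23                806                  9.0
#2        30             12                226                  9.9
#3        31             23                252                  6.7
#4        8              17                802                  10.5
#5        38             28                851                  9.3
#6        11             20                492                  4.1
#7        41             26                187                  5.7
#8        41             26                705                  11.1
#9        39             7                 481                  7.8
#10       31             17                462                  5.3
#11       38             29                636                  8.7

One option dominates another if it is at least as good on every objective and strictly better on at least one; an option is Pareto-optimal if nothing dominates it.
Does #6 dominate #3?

Yes

#6 vs #3: unit cost 11≤31, lead time 20≤23, capacity 492≥252, defect rate 4.1≤6.7 — #6 is at least as good on every objective with at least one strict improvement.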